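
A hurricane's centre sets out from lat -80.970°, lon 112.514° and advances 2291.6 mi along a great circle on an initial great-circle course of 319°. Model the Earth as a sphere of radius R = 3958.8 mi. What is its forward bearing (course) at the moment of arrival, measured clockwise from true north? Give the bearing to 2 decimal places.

The arc subtends δ = 2291.6/3958.8 = 0.578862 rad at the centre.
Converting: φ₁ = -1.413193 rad, θ = 5.567600 rad.
Destination latitude: φ₂ = arcsin( sin φ₁ cos δ + cos φ₁ sin δ cos θ ) = arcsin(-0.761909) = -49.633°.
Then Δλ = atan2(-0.056332, 0.084620) = -0.587336 rad, from sin θ sin δ cos φ₁ over cos δ − sin φ₁ sin φ₂.
Hence λ₂ = 112.514° + -33.652° = 78.862°.
The forward bearing on arrival equals the back-azimuth from the destination plus 180°.
Back-azimuth from P₂ (-49.63°, 78.86°) to P₁ (-80.97°, 112.51°), with Δλ' = λ₁ − λ₂ = 33.65°: atan2( sin Δλ' cos φ₁ , cos φ₂ sin φ₁ − sin φ₂ cos φ₁ cos Δλ' ) = 170.85°.
Final bearing = (170.85° + 180°) mod 360° = 350.85°.

final bearing 350.85°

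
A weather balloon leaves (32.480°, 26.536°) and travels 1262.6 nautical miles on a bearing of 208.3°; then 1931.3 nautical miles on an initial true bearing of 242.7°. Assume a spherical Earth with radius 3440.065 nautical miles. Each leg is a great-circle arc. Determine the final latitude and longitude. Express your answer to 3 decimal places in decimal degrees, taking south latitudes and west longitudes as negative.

Apply the spherical direct solution leg by leg, carrying full precision between legs.
Leg 1: from (32.480°, 26.536°), δ = 1262.6/3440.065 = 0.367028 rad, θ = 208.3° → φ = 13.574°, λ = 16.457°.
Leg 2: from (13.574°, 16.457°), δ = 1931.3/3440.065 = 0.561414 rad, θ = 242.7° → φ = -2.216°, λ = -11.801°.

latitude -2.216°, longitude -11.801°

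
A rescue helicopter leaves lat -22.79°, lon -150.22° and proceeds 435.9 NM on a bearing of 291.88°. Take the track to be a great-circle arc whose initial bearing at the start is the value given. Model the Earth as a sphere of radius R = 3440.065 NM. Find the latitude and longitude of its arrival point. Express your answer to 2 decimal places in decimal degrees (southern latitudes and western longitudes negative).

latitude -19.93°, longitude -157.39°

Angular distance δ = d/R = 435.9 / 3440.065 = 0.126713 rad.
With φ₁ = -22.79° = -0.397761 rad and θ = 291.88° = 5.094267 rad:
sin φ₂ = sin φ₁ cos δ + cos φ₁ sin δ cos θ = (-0.387355)(0.991983) + (0.921931)(0.126374)(0.372664) = -0.340831
φ₂ = asin(-0.340831) = -0.347800 rad = -19.93°.
Δλ = atan2( sin θ sin δ cos φ₁ , cos δ − sin φ₁ sin φ₂ ) = atan2(-0.108116, 0.859960) = -0.125065 rad = -7.17°.
λ₂ = -150.22° + -7.17° = -157.39°.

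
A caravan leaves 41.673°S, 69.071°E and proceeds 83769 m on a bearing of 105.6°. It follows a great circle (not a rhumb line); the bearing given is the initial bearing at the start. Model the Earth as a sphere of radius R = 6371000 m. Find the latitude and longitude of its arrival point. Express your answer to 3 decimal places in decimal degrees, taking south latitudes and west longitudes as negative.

Angular distance δ = d/R = 83769 / 6371000 = 0.013148 rad.
Start latitude φ₁ = -0.727331 rad; initial bearing θ = 1.843068 rad.
Destination latitude: φ₂ = arcsin( sin φ₁ cos δ + cos φ₁ sin δ cos θ ) = arcsin(-0.667462) = -41.871°.
Then Δλ = atan2(0.009459, 0.556132) = 0.017007 rad, from sin θ sin δ cos φ₁ over cos δ − sin φ₁ sin φ₂.
λ₂ = λ₁ + Δλ = 70.045°.

latitude -41.871°, longitude 70.045°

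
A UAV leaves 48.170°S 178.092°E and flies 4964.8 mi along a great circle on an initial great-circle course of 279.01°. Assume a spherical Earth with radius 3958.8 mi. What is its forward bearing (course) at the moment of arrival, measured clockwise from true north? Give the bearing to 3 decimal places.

The arc subtends δ = 4964.8/3958.8 = 1.254117 rad at the centre.
Converting: φ₁ = -0.840725 rad, θ = 4.869643 rad.
sin φ₂ = sin φ₁ cos δ + cos φ₁ sin δ cos θ = (-0.745127)(0.311412) + (0.666923)(0.950275)(0.156607) = -0.132791
φ₂ = asin(-0.132791) = -0.133184 rad = -7.631°.
Δλ = atan2( sin θ sin δ cos φ₁ , cos δ − sin φ₁ sin φ₂ ) = atan2(-0.625940, 0.212467) = -1.243564 rad = -71.251°.
λ₂ = λ₁ + Δλ = 106.841°.
The forward bearing on arrival equals the back-azimuth from the destination plus 180°.
Back-azimuth from P₂ (-7.631°, 106.841°) to P₁ (-48.170°, 178.092°), with Δλ' = λ₁ − λ₂ = 71.251°: atan2( sin Δλ' cos φ₁ , cos φ₂ sin φ₁ − sin φ₂ cos φ₁ cos Δλ' ) = 138.350°.
Final bearing = (138.350° + 180°) mod 360° = 318.350°.

final bearing 318.350°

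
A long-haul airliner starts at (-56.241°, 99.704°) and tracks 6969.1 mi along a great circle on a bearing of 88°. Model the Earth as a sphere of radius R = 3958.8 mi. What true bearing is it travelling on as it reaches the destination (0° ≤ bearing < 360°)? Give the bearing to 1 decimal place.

δ = 6969.1/3958.8 = 1.760407 rad (100.8639°).
With φ₁ = -56.241° = -0.981591 rad and θ = 88° = 1.535890 rad:
Applying the spherical law of cosines for sides, sin φ₂ = sin φ₁ cos δ + cos φ₁ sin δ cos θ = 0.175742, so φ₂ = 10.122°.
For the longitude increment, Δλ = atan2( sin θ sin δ cos φ₁, cos δ − sin φ₁ sin φ₂ ) = atan2(0.545409, -0.042368) = 94.442°.
λ₂ = 99.704° + 94.442° = 194.146°, normalized to (−180°, 180°] → -165.854°.
The forward bearing on arrival equals the back-azimuth from the destination plus 180°.
Back-azimuth from P₂ (10.1°, -165.9°) to P₁ (-56.2°, 99.7°), with Δλ' = λ₁ − λ₂ = 265.6°: atan2( sin Δλ' cos φ₁ , cos φ₂ sin φ₁ − sin φ₂ cos φ₁ cos Δλ' ) = 214.3°.
Final bearing = (214.3° + 180°) mod 360° = 34.3°.

final bearing 34.3°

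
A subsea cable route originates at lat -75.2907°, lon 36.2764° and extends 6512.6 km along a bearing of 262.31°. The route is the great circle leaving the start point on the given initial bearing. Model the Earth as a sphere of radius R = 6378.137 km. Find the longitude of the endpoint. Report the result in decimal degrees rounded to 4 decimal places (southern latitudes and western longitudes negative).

longitude -52.2121°

δ = 6512.6/6378.137 = 1.021082 rad (58.5037°).
Converting: φ₁ = -1.314071 rad, θ = 4.578173 rad.
Destination latitude: φ₂ = arcsin( sin φ₁ cos δ + cos φ₁ sin δ cos θ ) = arcsin(-0.534293) = -32.2960°.
For the longitude increment, Δλ = atan2( sin θ sin δ cos φ₁, cos δ − sin φ₁ sin φ₂ ) = atan2(-0.214559, 0.005661) = -88.4885°.
Hence λ₂ = 36.2764° + -88.4885° = -52.2121°.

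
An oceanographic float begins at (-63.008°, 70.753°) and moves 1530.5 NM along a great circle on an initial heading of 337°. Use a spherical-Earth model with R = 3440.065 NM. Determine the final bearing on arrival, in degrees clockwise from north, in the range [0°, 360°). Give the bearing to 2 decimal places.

The arc subtends δ = 1530.5/3440.065 = 0.444904 rad at the centre.
Start latitude φ₁ = -1.099697 rad; initial bearing θ = 5.881760 rad.
Applying the spherical law of cosines for sides, sin φ₂ = sin φ₁ cos δ + cos φ₁ sin δ cos θ = -0.624523, so φ₂ = -38.647°.
Δλ = atan2( sin θ sin δ cos φ₁ , cos δ − sin φ₁ sin φ₂ ) = atan2(-0.076322, 0.346158) = -0.217011 rad = -12.434°.
λ₂ = 70.753° + -12.434° = 58.319°.
The forward bearing on arrival equals the back-azimuth from the destination plus 180°.
Back-azimuth from P₂ (-38.65°, 58.32°) to P₁ (-63.01°, 70.75°), with Δλ' = λ₁ − λ₂ = 12.43°: atan2( sin Δλ' cos φ₁ , cos φ₂ sin φ₁ − sin φ₂ cos φ₁ cos Δλ' ) = 166.88°.
Final bearing = (166.88° + 180°) mod 360° = 346.88°.

final bearing 346.88°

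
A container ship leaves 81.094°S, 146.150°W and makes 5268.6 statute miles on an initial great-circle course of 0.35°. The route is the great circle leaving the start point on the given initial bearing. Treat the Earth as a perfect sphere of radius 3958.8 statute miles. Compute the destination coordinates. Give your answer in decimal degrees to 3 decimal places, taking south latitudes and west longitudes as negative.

latitude -4.842°, longitude -145.809°

The arc subtends δ = 5268.6/3958.8 = 1.330858 rad at the centre.
With φ₁ = -81.094° = -1.415357 rad and θ = 0.35° = 0.006109 rad:
Applying the spherical law of cosines for sides, sin φ₂ = sin φ₁ cos δ + cos φ₁ sin δ cos θ = -0.084402, so φ₂ = -4.842°.
Δλ = atan2( sin θ sin δ cos φ₁ , cos δ − sin φ₁ sin φ₂ ) = atan2(0.000919, 0.154259) = 0.005955 rad = 0.341°.
λ₂ = -146.150° + 0.341° = -145.809°.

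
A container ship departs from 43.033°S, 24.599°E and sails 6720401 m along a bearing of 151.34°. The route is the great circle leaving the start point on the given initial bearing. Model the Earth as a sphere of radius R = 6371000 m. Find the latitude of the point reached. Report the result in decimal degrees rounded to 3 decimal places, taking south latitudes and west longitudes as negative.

latitude -63.456°

δ = 6720401/6371000 = 1.054842 rad (60.4380°).
Start latitude φ₁ = -0.751068 rad; initial bearing θ = 2.641381 rad.
sin φ₂ = sin φ₁ cos δ + cos φ₁ sin δ cos θ = (-0.682419)(0.493365) + (0.730961)(0.869822)(-0.877481) = -0.894590
φ₂ = asin(-0.894590) = -1.107512 rad = -63.456°.
For the longitude increment, Δλ = atan2( sin θ sin δ cos φ₁, cos δ − sin φ₁ sin φ₂ ) = atan2(0.304940, -0.117121) = 111.011°.
λ₂ = λ₁ + Δλ = 135.610°.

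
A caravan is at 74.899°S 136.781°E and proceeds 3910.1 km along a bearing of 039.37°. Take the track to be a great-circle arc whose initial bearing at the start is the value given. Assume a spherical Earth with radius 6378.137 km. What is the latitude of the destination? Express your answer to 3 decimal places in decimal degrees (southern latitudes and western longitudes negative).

δ = 3910.1/6378.137 = 0.613047 rad (35.1250°).
Start latitude φ₁ = -1.307234 rad; initial bearing θ = 0.687136 rad.
Applying the spherical law of cosines for sides, sin φ₂ = sin φ₁ cos δ + cos φ₁ sin δ cos θ = -0.673777, so φ₂ = -42.359°.
Then Δλ = atan2(0.095082, 0.167389) = 0.516581 rad, from sin θ sin δ cos φ₁ over cos δ − sin φ₁ sin φ₂.
λ₂ = λ₁ + Δλ = 166.379°.

latitude -42.359°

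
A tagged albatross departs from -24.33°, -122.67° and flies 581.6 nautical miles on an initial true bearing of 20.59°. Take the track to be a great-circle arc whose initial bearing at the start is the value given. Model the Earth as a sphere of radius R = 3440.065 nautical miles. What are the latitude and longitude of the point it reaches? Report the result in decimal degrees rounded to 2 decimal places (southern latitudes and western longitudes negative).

Angular distance δ = d/R = 581.6 / 3440.065 = 0.169067 rad.
Start latitude φ₁ = -0.424639 rad; initial bearing θ = 0.359363 rad.
sin φ₂ = sin φ₁ cos δ + cos φ₁ sin δ cos θ = (-0.411992)(0.985742) + (0.911188)(0.168262)(0.936121) = -0.262593
φ₂ = asin(-0.262593) = -0.265708 rad = -15.22°.
Δλ = atan2( sin θ sin δ cos φ₁ , cos δ − sin φ₁ sin φ₂ ) = atan2(0.053919, 0.877556) = 0.061365 rad = 3.52°.
λ₂ = -122.67° + 3.52° = -119.15°.

latitude -15.22°, longitude -119.15°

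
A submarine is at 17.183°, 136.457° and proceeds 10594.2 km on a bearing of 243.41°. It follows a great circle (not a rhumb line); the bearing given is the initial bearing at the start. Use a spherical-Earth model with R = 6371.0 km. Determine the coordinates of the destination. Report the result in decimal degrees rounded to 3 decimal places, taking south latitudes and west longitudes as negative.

latitude -26.935°, longitude 49.275°

The arc subtends δ = 10594.2/6371 = 1.662879 rad at the centre.
With φ₁ = 17.183° = 0.299900 rad and θ = 243.41° = 4.248306 rad:
sin φ₂ = sin φ₁ cos δ + cos φ₁ sin δ cos θ = (0.295425)(-0.091952) + (0.955366)(0.995763)(-0.447603) = -0.452978
φ₂ = asin(-0.452978) = -0.470103 rad = -26.935°.
For the longitude increment, Δλ = atan2( sin θ sin δ cos φ₁, cos δ − sin φ₁ sin φ₂ ) = atan2(-0.850700, 0.041869) = -87.182°.
λ₂ = 136.457° + -87.182° = 49.275°.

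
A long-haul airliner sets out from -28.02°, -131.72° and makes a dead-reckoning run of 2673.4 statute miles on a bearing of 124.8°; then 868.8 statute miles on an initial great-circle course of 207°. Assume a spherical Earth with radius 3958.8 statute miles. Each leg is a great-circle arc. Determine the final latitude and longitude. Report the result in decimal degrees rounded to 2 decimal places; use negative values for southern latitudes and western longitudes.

latitude -53.82°, longitude -96.81°

Apply the spherical direct solution leg by leg, carrying full precision between legs.
Leg 1: from (-28.02°, -131.72°), δ = 2673.4/3958.8 = 0.675306 rad, θ = 124.8° → φ = -42.97°, λ = -87.17°.
Leg 2: from (-42.97°, -87.17°), δ = 868.8/3958.8 = 0.219460 rad, θ = 207° → φ = -53.82°, λ = -96.81°.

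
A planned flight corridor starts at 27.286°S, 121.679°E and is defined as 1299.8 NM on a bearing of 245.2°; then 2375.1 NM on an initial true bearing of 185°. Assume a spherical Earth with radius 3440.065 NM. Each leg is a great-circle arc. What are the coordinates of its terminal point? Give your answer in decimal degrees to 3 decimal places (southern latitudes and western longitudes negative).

latitude -73.457°, longitude 86.520°

Apply the spherical direct solution leg by leg, carrying full precision between legs.
Leg 1: from (-27.286°, 121.679°), δ = 1299.8/3440.065 = 0.377842 rad, θ = 245.2° → φ = -34.307°, λ = 97.761°.
Leg 2: from (-34.307°, 97.761°), δ = 2375.1/3440.065 = 0.690423 rad, θ = 185° → φ = -73.457°, λ = 86.520°.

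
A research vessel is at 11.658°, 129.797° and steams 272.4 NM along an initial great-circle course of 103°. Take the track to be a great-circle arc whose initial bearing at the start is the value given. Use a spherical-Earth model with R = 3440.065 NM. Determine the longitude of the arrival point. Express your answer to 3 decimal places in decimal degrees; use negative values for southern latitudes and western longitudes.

longitude 134.294°

Angular distance δ = d/R = 272.4 / 3440.065 = 0.079185 rad.
Start latitude φ₁ = 0.203470 rad; initial bearing θ = 1.797689 rad.
sin φ₂ = sin φ₁ cos δ + cos φ₁ sin δ cos θ = (0.202069)(0.996867) + (0.979371)(0.079102)(-0.224951) = 0.184009
φ₂ = asin(0.184009) = 0.185064 rad = 10.603°.
Δλ = atan2( sin θ sin δ cos φ₁ , cos δ − sin φ₁ sin φ₂ ) = atan2(0.075484, 0.959684) = 0.078494 rad = 4.497°.
λ₂ = 129.797° + 4.497° = 134.294°.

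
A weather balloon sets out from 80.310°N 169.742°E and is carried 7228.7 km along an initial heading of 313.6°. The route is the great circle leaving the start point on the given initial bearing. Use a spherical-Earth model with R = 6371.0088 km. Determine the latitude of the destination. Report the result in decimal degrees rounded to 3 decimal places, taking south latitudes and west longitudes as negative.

Central angle δ = d/R = 1.134624 rad.
Converting: φ₁ = 1.401674 rad, θ = 5.473353 rad.
sin φ₂ = sin φ₁ cos δ + cos φ₁ sin δ cos θ = (0.985733)(0.422473) + (0.168317)(0.906375)(0.689620) = 0.521653
φ₂ = asin(0.521653) = 0.548788 rad = 31.443°.
Δλ = atan2( sin θ sin δ cos φ₁ , cos δ − sin φ₁ sin φ₂ ) = atan2(-0.110479, -0.091737) = -2.263779 rad = -129.705°.
λ₂ = λ₁ + Δλ = 40.037°.

latitude 31.443°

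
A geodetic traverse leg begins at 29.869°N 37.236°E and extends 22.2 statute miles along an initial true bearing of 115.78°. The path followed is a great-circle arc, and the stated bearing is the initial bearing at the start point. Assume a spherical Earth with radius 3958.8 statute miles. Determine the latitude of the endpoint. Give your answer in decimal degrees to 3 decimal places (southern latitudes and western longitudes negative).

The arc subtends δ = 22.2/3958.8 = 0.005608 rad at the centre.
With φ₁ = 29.869° = 0.521312 rad and θ = 115.78° = 2.020742 rad:
sin φ₂ = sin φ₁ cos δ + cos φ₁ sin δ cos θ = (0.498019)(0.999984) + (0.867166)(0.005608)(-0.434917) = 0.495896
φ₂ = asin(0.495896) = 0.518866 rad = 29.729°.
Then Δλ = atan2(0.004379, 0.753019) = 0.005815 rad, from sin θ sin δ cos φ₁ over cos δ − sin φ₁ sin φ₂.
λ₂ = λ₁ + Δλ = 37.569°.

latitude 29.729°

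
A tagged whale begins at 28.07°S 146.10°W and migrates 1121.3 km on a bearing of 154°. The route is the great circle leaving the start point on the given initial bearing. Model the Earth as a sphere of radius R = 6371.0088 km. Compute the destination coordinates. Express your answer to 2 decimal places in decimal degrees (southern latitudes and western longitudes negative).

latitude -37.02°, longitude -140.58°

The arc subtends δ = 1121.3/6371.0088 = 0.176000 rad at the centre.
Start latitude φ₁ = -0.489914 rad; initial bearing θ = 2.687807 rad.
Destination latitude: φ₂ = arcsin( sin φ₁ cos δ + cos φ₁ sin δ cos θ ) = arcsin(-0.602142) = -37.02°.
Then Δλ = atan2(0.067727, 0.701214) = 0.096287 rad, from sin θ sin δ cos φ₁ over cos δ − sin φ₁ sin φ₂.
Hence λ₂ = -146.10° + 5.52° = -140.58°.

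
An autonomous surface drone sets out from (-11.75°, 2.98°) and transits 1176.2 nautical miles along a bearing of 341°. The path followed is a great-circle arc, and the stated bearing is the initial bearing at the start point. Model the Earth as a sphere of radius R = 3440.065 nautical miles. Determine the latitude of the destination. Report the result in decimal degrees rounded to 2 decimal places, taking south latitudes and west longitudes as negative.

latitude 6.81°

Central angle δ = d/R = 0.341912 rad.
Converting: φ₁ = -0.205076 rad, θ = 5.951573 rad.
Destination latitude: φ₂ = arcsin( sin φ₁ cos δ + cos φ₁ sin δ cos θ ) = arcsin(0.118525) = 6.81°.
For the longitude increment, Δλ = atan2( sin θ sin δ cos φ₁, cos δ − sin φ₁ sin φ₂ ) = atan2(-0.106872, 0.966252) = -6.31°.
λ₂ = 2.98° + -6.31° = -3.33°.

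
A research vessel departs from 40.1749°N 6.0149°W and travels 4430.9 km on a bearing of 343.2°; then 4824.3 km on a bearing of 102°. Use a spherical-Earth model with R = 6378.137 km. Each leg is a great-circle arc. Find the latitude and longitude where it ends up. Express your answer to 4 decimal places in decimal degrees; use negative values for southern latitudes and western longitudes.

latitude 41.5316°, longitude 13.7259°

Apply the spherical direct solution leg by leg, carrying full precision between legs.
Leg 1: from (40.1749°, -6.0149°), δ = 4430.9/6378.137 = 0.694701 rad, θ = 343.2° → φ = 74.5505°, λ = -50.0079°.
Leg 2: from (74.5505°, -50.0079°), δ = 4824.3/6378.137 = 0.756381 rad, θ = 102° → φ = 41.5316°, λ = 13.7259°.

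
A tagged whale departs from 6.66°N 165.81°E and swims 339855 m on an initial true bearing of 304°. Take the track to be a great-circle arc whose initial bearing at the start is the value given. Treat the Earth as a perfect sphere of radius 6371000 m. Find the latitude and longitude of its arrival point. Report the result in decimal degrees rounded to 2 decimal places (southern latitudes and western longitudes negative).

The arc subtends δ = 339855/6371000 = 0.053344 rad at the centre.
Start latitude φ₁ = 0.116239 rad; initial bearing θ = 5.305801 rad.
sin φ₂ = sin φ₁ cos δ + cos φ₁ sin δ cos θ = (0.115977)(0.998578) + (0.993252)(0.053319)(0.559193) = 0.145427
φ₂ = asin(0.145427) = 0.145944 rad = 8.36°.
Δλ = atan2( sin θ sin δ cos φ₁ , cos δ − sin φ₁ sin φ₂ ) = atan2(-0.043905, 0.981711) = -0.044693 rad = -2.56°.
λ₂ = λ₁ + Δλ = 163.25°.

latitude 8.36°, longitude 163.25°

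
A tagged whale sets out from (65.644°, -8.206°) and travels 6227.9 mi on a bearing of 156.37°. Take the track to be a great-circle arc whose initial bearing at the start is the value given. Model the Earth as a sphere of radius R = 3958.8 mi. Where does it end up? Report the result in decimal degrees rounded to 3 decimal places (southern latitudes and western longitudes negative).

The arc subtends δ = 6227.9/3958.8 = 1.573179 rad at the centre.
With φ₁ = 65.644° = 1.145704 rad and θ = 156.37° = 2.729171 rad:
Destination latitude: φ₂ = arcsin( sin φ₁ cos δ + cos φ₁ sin δ cos θ ) = arcsin(-0.379995) = -22.333°.
Then Δλ = atan2(0.165303, 0.343794) = 0.448187 rad, from sin θ sin δ cos φ₁ over cos δ − sin φ₁ sin φ₂.
λ₂ = -8.206° + 25.679° = 17.473°.

latitude -22.333°, longitude 17.473°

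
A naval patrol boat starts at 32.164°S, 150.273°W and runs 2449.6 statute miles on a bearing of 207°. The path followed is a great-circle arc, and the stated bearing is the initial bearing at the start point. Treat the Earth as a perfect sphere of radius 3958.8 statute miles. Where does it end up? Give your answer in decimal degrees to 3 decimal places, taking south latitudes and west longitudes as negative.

δ = 2449.6/3958.8 = 0.618773 rad (35.4531°).
Converting: φ₁ = -0.561368 rad, θ = 3.612832 rad.
Destination latitude: φ₂ = arcsin( sin φ₁ cos δ + cos φ₁ sin δ cos θ ) = arcsin(-0.871142) = -60.592°.
Then Δλ = atan2(-0.222917, 0.350843) = -0.566026 rad, from sin θ sin δ cos φ₁ over cos δ − sin φ₁ sin φ₂.
λ₂ = -150.273° + -32.431° = -182.704°, normalized to (−180°, 180°] → 177.296°.

latitude -60.592°, longitude 177.296°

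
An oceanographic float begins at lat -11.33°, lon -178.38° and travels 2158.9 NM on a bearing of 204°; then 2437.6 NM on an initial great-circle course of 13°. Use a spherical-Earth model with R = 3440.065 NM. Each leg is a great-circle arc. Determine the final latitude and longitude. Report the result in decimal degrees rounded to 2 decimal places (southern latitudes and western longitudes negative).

Apply the spherical direct solution leg by leg, carrying full precision between legs.
Leg 1: from (-11.33°, -178.38°), δ = 2158.9/3440.065 = 0.627575 rad, θ = 204° → φ = -43.23°, λ = 162.48°.
Leg 2: from (-43.23°, 162.48°), δ = 2437.6/3440.065 = 0.708591 rad, θ = 13° → φ = -3.33°, λ = 170.92°.

latitude -3.33°, longitude 170.92°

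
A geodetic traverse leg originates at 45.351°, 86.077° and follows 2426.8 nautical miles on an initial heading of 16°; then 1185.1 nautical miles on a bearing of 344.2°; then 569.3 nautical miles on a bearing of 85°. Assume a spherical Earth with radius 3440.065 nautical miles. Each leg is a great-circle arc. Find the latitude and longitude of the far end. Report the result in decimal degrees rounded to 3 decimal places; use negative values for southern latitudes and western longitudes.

Apply the spherical direct solution leg by leg, carrying full precision between legs.
Leg 1: from (45.351°, 86.077°), δ = 2426.8/3440.065 = 0.705452 rad, θ = 16° → φ = 78.414°, λ = 148.934°.
Leg 2: from (78.414°, 148.934°), δ = 1185.1/3440.065 = 0.344499 rad, θ = 344.2° → φ = 80.870°, λ = 4.352°.
Leg 3: from (80.870°, 4.352°), δ = 569.3/3440.065 = 0.165491 rad, θ = 85° → φ = 77.454°, λ = 53.418°.

latitude 77.454°, longitude 53.418°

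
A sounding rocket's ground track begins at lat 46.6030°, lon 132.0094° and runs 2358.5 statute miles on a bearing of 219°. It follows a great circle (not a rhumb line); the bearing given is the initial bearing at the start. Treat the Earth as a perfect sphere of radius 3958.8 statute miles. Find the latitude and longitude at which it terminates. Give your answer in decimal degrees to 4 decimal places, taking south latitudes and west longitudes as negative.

Angular distance δ = d/R = 2358.5 / 3958.8 = 0.595761 rad.
Converting: φ₁ = 0.813376 rad, θ = 3.822271 rad.
sin φ₂ = sin φ₁ cos δ + cos φ₁ sin δ cos θ = (0.726611)(0.827722) + (0.687049)(0.561139)(-0.777146) = 0.301818
φ₂ = asin(0.301818) = 0.306599 rad = 17.5668°.
Then Δλ = atan2(-0.242622, 0.608417) = -0.379451 rad, from sin θ sin δ cos φ₁ over cos δ − sin φ₁ sin φ₂.
λ₂ = 132.0094° + -21.7409° = 110.2685°.

latitude 17.5668°, longitude 110.2685°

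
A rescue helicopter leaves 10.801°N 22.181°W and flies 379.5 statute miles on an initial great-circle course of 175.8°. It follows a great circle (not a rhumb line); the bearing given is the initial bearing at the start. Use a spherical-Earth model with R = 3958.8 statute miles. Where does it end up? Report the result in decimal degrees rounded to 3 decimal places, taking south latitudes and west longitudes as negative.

latitude 5.323°, longitude -21.778°

δ = 379.5/3958.8 = 0.095862 rad (5.4925°).
Start latitude φ₁ = 0.188513 rad; initial bearing θ = 3.068289 rad.
Destination latitude: φ₂ = arcsin( sin φ₁ cos δ + cos φ₁ sin δ cos θ ) = arcsin(0.092771) = 5.323°.
For the longitude increment, Δλ = atan2( sin θ sin δ cos φ₁, cos δ − sin φ₁ sin φ₂ ) = atan2(0.006886, 0.978024) = 0.403°.
λ₂ = λ₁ + Δλ = -21.778°.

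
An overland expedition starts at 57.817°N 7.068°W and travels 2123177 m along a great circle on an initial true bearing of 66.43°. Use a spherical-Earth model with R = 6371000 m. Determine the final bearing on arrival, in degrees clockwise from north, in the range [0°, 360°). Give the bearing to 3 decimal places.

final bearing 98.802°

The arc subtends δ = 2123177/6371000 = 0.333256 rad at the centre.
Start latitude φ₁ = 1.009097 rad; initial bearing θ = 1.159422 rad.
Applying the spherical law of cosines for sides, sin φ₂ = sin φ₁ cos δ + cos φ₁ sin δ cos θ = 0.869457, so φ₂ = 60.396°.
Δλ = atan2( sin θ sin δ cos φ₁ , cos δ − sin φ₁ sin φ₂ ) = atan2(0.159698, 0.209116) = 0.652199 rad = 37.368°.
λ₂ = λ₁ + Δλ = 30.300°.
The forward bearing on arrival equals the back-azimuth from the destination plus 180°.
Back-azimuth from P₂ (60.396°, 30.300°) to P₁ (57.817°, -7.068°), with Δλ' = λ₁ − λ₂ = -37.368°: atan2( sin Δλ' cos φ₁ , cos φ₂ sin φ₁ − sin φ₂ cos φ₁ cos Δλ' ) = 278.802°.
Final bearing = (278.802° + 180°) mod 360° = 98.802°.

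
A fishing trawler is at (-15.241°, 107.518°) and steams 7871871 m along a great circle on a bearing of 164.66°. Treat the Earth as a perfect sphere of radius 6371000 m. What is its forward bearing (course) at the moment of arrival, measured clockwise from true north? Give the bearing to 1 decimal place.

Angular distance δ = d/R = 7871871 / 6371000 = 1.235579 rad.
With φ₁ = -15.241° = -0.266006 rad and θ = 164.66° = 2.873859 rad:
Applying the spherical law of cosines for sides, sin φ₂ = sin φ₁ cos δ + cos φ₁ sin δ cos θ = -0.965145, so φ₂ = -74.828°.
Then Δλ = atan2(0.241035, 0.075258) = 1.268159 rad, from sin θ sin δ cos φ₁ over cos δ − sin φ₁ sin φ₂.
λ₂ = 107.518° + 72.660° = 180.178°, normalized to (−180°, 180°] → -179.822°.
The forward bearing on arrival equals the back-azimuth from the destination plus 180°.
Back-azimuth from P₂ (-74.8°, -179.8°) to P₁ (-15.2°, 107.5°), with Δλ' = λ₁ − λ₂ = 287.3°: atan2( sin Δλ' cos φ₁ , cos φ₂ sin φ₁ − sin φ₂ cos φ₁ cos Δλ' ) = 282.8°.
Final bearing = (282.8° + 180°) mod 360° = 102.8°.

final bearing 102.8°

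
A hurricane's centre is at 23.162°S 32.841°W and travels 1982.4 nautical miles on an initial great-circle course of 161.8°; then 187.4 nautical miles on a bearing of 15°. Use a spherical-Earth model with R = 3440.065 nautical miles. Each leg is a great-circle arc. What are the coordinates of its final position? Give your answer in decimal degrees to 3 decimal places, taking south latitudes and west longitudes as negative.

latitude -50.658°, longitude -14.868°

Apply the spherical direct solution leg by leg, carrying full precision between legs.
Leg 1: from (-23.162°, -32.841°), δ = 1982.4/3440.065 = 0.576268 rad, θ = 161.8° → φ = -53.680°, λ = -16.142°.
Leg 2: from (-53.680°, -16.142°), δ = 187.4/3440.065 = 0.054476 rad, θ = 15° → φ = -50.658°, λ = -14.868°.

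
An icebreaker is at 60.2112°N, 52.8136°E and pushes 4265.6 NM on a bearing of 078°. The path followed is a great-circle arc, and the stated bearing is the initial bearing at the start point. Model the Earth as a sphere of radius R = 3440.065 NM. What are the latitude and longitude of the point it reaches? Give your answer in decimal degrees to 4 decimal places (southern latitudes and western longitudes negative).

latitude 22.3082°, longitude 143.3885°

The arc subtends δ = 4265.6/3440.065 = 1.239977 rad at the centre.
Start latitude φ₁ = 1.050884 rad; initial bearing θ = 1.361357 rad.
Destination latitude: φ₂ = arcsin( sin φ₁ cos δ + cos φ₁ sin δ cos θ ) = arcsin(0.379588) = 22.3082°.
Then Δλ = atan2(0.459598, -0.004612) = 1.580831 rad, from sin θ sin δ cos φ₁ over cos δ − sin φ₁ sin φ₂.
Hence λ₂ = 52.8136° + 90.5749° = 143.3885°.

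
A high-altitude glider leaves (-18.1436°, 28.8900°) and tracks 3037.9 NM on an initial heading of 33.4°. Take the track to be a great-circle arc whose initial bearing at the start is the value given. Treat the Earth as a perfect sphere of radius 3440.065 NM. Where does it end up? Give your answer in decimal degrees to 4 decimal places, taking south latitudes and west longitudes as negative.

Central angle δ = d/R = 0.883094 rad.
Converting: φ₁ = -0.316666 rad, θ = 0.582940 rad.
Applying the spherical law of cosines for sides, sin φ₂ = sin φ₁ cos δ + cos φ₁ sin δ cos θ = 0.415353, so φ₂ = 24.5415°.
For the longitude increment, Δλ = atan2( sin θ sin δ cos φ₁, cos δ − sin φ₁ sin φ₂ ) = atan2(0.404211, 0.764104) = 27.8788°.
λ₂ = 28.8900° + 27.8788° = 56.7688°.

latitude 24.5415°, longitude 56.7688°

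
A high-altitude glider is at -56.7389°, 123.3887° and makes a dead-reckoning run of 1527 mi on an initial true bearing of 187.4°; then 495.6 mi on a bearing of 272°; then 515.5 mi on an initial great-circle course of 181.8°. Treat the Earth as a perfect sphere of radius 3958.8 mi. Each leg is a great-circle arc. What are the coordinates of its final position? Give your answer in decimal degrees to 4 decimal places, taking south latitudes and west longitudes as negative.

Apply the spherical direct solution leg by leg, carrying full precision between legs.
Leg 1: from (-56.7389°, 123.3887°), δ = 1527/3958.8 = 0.385723 rad, θ = 187.4° → φ = -78.3414°, λ = 109.5145°.
Leg 2: from (-78.3414°, 109.5145°), δ = 495.6/3958.8 = 0.125189 rad, θ = 272° → φ = -76.1257°, λ = 78.1559°.
Leg 3: from (-76.1257°, 78.1559°), δ = 515.5/3958.8 = 0.130216 rad, θ = 181.8° → φ = -83.5787°, λ = 76.0659°.

latitude -83.5787°, longitude 76.0659°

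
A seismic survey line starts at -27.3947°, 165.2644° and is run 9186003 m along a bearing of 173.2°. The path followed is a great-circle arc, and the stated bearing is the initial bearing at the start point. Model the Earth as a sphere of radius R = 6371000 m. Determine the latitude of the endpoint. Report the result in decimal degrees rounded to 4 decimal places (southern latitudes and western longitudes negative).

latitude -68.9808°

The arc subtends δ = 9186003/6371000 = 1.441846 rad at the centre.
With φ₁ = -27.3947° = -0.478128 rad and θ = 173.2° = 3.022910 rad:
sin φ₂ = sin φ₁ cos δ + cos φ₁ sin δ cos θ = (-0.460118)(0.128593) + (0.887858)(0.991697)(-0.992966) = -0.933461
φ₂ = asin(-0.933461) = -1.203943 rad = -68.9808°.
Then Δλ = atan2(0.104253, -0.300909) = 2.808074 rad, from sin θ sin δ cos φ₁ over cos δ − sin φ₁ sin φ₂.
λ₂ = 165.2644° + 160.8908° = 326.1552°, normalized to (−180°, 180°] → -33.8448°.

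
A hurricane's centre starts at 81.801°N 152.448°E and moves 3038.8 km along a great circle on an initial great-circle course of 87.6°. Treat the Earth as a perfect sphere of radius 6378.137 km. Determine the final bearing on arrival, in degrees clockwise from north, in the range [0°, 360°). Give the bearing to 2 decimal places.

Central angle δ = d/R = 0.476440 rad.
With φ₁ = 81.801° = 1.427697 rad and θ = 87.6° = 1.528908 rad:
sin φ₂ = sin φ₁ cos δ + cos φ₁ sin δ cos θ = (0.989779)(0.888633) + (0.142612)(0.458619)(0.041876) = 0.882289
φ₂ = asin(0.882289) = 1.080703 rad = 61.920°.
Then Δλ = atan2(0.065347, 0.015362) = 1.339902 rad, from sin θ sin δ cos φ₁ over cos δ − sin φ₁ sin φ₂.
λ₂ = 152.448° + 76.771° = 229.219°, normalized to (−180°, 180°] → -130.781°.
The forward bearing on arrival equals the back-azimuth from the destination plus 180°.
Back-azimuth from P₂ (61.92°, -130.78°) to P₁ (81.80°, 152.45°), with Δλ' = λ₁ − λ₂ = 283.23°: atan2( sin Δλ' cos φ₁ , cos φ₂ sin φ₁ − sin φ₂ cos φ₁ cos Δλ' ) = 342.38°.
Final bearing = (342.38° + 180°) mod 360° = 162.38°.

final bearing 162.38°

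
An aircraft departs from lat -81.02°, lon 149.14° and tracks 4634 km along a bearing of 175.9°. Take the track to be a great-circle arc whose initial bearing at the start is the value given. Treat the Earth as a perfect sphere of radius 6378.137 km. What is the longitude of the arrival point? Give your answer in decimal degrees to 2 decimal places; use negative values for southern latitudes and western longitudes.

The arc subtends δ = 4634/6378.137 = 0.726544 rad at the centre.
With φ₁ = -81.02° = -1.414066 rad and θ = 175.9° = 3.070034 rad:
Destination latitude: φ₂ = arcsin( sin φ₁ cos δ + cos φ₁ sin δ cos θ ) = arcsin(-0.841736) = -57.32°.
For the longitude increment, Δλ = atan2( sin θ sin δ cos φ₁, cos δ − sin φ₁ sin φ₂ ) = atan2(0.007413, -0.083944) = 174.95°.
λ₂ = 149.14° + 174.95° = 324.09°, normalized to (−180°, 180°] → -35.91°.

longitude -35.91°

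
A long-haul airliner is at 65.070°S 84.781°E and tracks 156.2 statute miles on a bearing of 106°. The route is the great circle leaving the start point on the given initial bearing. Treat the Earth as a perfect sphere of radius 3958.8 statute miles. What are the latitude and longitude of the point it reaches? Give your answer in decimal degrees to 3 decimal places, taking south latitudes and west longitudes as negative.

The arc subtends δ = 156.2/3958.8 = 0.039456 rad at the centre.
With φ₁ = -65.070° = -1.135686 rad and θ = 106° = 1.850049 rad:
Destination latitude: φ₂ = arcsin( sin φ₁ cos δ + cos φ₁ sin δ cos θ ) = arcsin(-0.910701) = -65.602°.
Then Δλ = atan2(0.015983, 0.173377) = 0.091926 rad, from sin θ sin δ cos φ₁ over cos δ − sin φ₁ sin φ₂.
λ₂ = 84.781° + 5.267° = 90.048°.

latitude -65.602°, longitude 90.048°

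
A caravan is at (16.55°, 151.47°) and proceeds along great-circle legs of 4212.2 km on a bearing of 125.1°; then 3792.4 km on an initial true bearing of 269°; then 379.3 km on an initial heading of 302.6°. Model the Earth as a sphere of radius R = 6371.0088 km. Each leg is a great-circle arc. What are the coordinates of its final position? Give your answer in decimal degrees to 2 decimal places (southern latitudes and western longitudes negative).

latitude -4.11°, longitude 144.65°

Apply the spherical direct solution leg by leg, carrying full precision between legs.
Leg 1: from (16.55°, 151.47°), δ = 4212.2/6371.0088 = 0.661151 rad, θ = 125.1° → φ = -6.52°, λ = -178.16°.
Leg 2: from (-6.52°, -178.16°), δ = 3792.4/6371.0088 = 0.595259 rad, θ = 269° → φ = -5.96°, λ = 147.53°.
Leg 3: from (-5.96°, 147.53°), δ = 379.3/6371.0088 = 0.059535 rad, θ = 302.6° → φ = -4.11°, λ = 144.65°.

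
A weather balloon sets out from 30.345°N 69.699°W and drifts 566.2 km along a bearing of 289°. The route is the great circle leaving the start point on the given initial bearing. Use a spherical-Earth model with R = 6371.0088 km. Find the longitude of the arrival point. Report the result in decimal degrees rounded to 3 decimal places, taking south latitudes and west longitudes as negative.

longitude -75.371°

δ = 566.2/6371.0088 = 0.088871 rad (5.0920°).
Start latitude φ₁ = 0.529620 rad; initial bearing θ = 5.044002 rad.
Destination latitude: φ₂ = arcsin( sin φ₁ cos δ + cos φ₁ sin δ cos θ ) = arcsin(0.528149) = 31.880°.
For the longitude increment, Δλ = atan2( sin θ sin δ cos φ₁, cos δ − sin φ₁ sin φ₂ ) = atan2(-0.072422, 0.729230) = -5.672°.
λ₂ = -69.699° + -5.672° = -75.371°.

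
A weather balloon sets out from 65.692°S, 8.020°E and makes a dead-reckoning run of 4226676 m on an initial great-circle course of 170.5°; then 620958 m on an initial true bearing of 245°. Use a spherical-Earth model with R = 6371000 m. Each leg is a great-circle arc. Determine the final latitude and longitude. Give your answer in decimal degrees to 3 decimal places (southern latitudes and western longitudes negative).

latitude -76.849°, longitude 141.297°

Apply the spherical direct solution leg by leg, carrying full precision between legs.
Leg 1: from (-65.692°, 8.020°), δ = 4226676/6371000 = 0.663424 rad, θ = 170.5° → φ = -75.480°, λ = 164.105°.
Leg 2: from (-75.480°, 164.105°), δ = 620958/6371000 = 0.097466 rad, θ = 245° → φ = -76.849°, λ = 141.297°.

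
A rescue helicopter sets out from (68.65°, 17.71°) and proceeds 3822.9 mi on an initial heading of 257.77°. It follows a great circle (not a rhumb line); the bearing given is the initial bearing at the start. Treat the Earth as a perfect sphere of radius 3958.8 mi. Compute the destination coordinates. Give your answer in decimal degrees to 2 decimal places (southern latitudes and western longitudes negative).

latitude 27.80°, longitude -47.61°

Central angle δ = d/R = 0.965671 rad.
Start latitude φ₁ = 1.198169 rad; initial bearing θ = 4.498935 rad.
Destination latitude: φ₂ = arcsin( sin φ₁ cos δ + cos φ₁ sin δ cos θ ) = arcsin(0.466398) = 27.80°.
Then Δλ = atan2(-0.292622, 0.134474) = -1.140032 rad, from sin θ sin δ cos φ₁ over cos δ − sin φ₁ sin φ₂.
Hence λ₂ = 17.71° + -65.32° = -47.61°.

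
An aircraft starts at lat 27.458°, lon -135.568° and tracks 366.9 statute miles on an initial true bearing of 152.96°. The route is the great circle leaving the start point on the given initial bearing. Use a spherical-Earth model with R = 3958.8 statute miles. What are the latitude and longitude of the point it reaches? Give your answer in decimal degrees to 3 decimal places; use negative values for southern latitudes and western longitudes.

latitude 22.704°, longitude -132.954°

The arc subtends δ = 366.9/3958.8 = 0.092680 rad at the centre.
With φ₁ = 27.458° = 0.479233 rad and θ = 152.96° = 2.669656 rad:
Destination latitude: φ₂ = arcsin( sin φ₁ cos δ + cos φ₁ sin δ cos θ ) = arcsin(0.385975) = 22.704°.
For the longitude increment, Δλ = atan2( sin θ sin δ cos φ₁, cos δ − sin φ₁ sin φ₂ ) = atan2(0.037333, 0.817736) = 2.614°.
λ₂ = -135.568° + 2.614° = -132.954°.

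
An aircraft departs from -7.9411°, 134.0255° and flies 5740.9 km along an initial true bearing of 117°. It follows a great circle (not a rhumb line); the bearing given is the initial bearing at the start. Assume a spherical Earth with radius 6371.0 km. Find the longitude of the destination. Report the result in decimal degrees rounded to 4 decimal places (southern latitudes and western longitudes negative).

longitude -174.9716°

Angular distance δ = d/R = 5740.9 / 6371 = 0.901099 rad.
Converting: φ₁ = -0.138598 rad, θ = 2.042035 rad.
sin φ₂ = sin φ₁ cos δ + cos φ₁ sin δ cos θ = (-0.138155)(0.620749) + (0.990411)(0.784009)(-0.453990) = -0.438279
φ₂ = asin(-0.438279) = -0.453683 rad = -25.9941°.
For the longitude increment, Δλ = atan2( sin θ sin δ cos φ₁, cos δ − sin φ₁ sin φ₂ ) = atan2(0.691859, 0.560198) = 51.0029°.
λ₂ = 134.0255° + 51.0029° = 185.0284°, normalized to (−180°, 180°] → -174.9716°.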